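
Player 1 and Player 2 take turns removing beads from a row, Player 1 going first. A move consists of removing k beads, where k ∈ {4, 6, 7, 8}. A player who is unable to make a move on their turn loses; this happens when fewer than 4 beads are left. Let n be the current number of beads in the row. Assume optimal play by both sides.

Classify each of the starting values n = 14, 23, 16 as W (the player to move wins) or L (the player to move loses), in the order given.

14: L, 23: W, 16: W

Classify positions by backward induction: terminal positions (no move available) are L. From any other position, the mover wins iff some move reaches an L.
n=0: no move → L
n=1: no move → L
n=2: no move → L
n=3: no move → L
n=4: can move to 0, which is L ⇒ W
n=5: can move to 1, which is L ⇒ W
n=6: can move to 2, which is L ⇒ W
n=7: can move to 3, which is L ⇒ W
n=8: can move to 2, which is L ⇒ W
n=9: can move to 3, which is L ⇒ W
n=10: can move to 3, which is L ⇒ W
n=11: can move to 3, which is L ⇒ W
n=12: moves to 8(W), 6(W), 5(W), 4(W); every one is W ⇒ L
n=13: moves to 9(W), 7(W), 6(W), 5(W); every one is W ⇒ L
n=14: moves to 10(W), 8(W), 7(W), 6(W); every one is W ⇒ L
n=15: moves to 11(W), 9(W), 8(W), 7(W); every one is W ⇒ L
n=16: can move to 12, which is L ⇒ W
n=17: can move to 13, which is L ⇒ W
n=18: can move to 14, which is L ⇒ W
n=19: can move to 15, which is L ⇒ W
n=20: can move to 14, which is L ⇒ W
n=21: can move to 15, which is L ⇒ W
n=22: can move to 15, which is L ⇒ W
n=23: can move to 15, which is L ⇒ W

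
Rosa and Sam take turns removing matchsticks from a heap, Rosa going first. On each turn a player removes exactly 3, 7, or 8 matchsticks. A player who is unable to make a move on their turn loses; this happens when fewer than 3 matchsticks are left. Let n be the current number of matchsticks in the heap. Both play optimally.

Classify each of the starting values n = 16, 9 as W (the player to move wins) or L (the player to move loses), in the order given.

16: L, 9: W

Compute win/loss labels from the base case upward. A position with no move is L. Any other position is W if it can reach an L in one move, else L.
n=0: no move → L
n=1: no move → L
n=2: no move → L
n=3: reaches L-position 0 → W
n=4: reaches L-position 1 → W
n=5: reaches L-position 2 → W
n=6: only reaches 3(W), which is W → L
n=7: reaches L-position 0 → W
n=8: reaches L-position 1 → W
n=9: reaches L-position 6 → W
n=10: reaches L-position 2 → W
n=11: only reaches 8(W), 4(W), 3(W), all W → L
n=12: only reaches 9(W), 5(W), 4(W), all W → L
n=13: reaches L-position 6 → W
n=14: reaches L-position 11 → W
n=15: reaches L-position 12 → W
n=16: only reaches 13(W), 9(W), 8(W), all W → L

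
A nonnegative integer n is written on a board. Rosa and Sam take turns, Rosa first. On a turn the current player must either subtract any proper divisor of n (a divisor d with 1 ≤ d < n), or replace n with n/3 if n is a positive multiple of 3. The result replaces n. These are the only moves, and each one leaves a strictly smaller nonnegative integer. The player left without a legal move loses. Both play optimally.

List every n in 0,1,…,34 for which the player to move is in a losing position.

Compute win/loss labels from the base case upward. A position with no move is L. Any other position is W if it can reach an L in one move, else L.
n=0: no move → L
n=1: no move → L
n=2: W (go to 1, an L position)
n=3: W (go to 1, an L position)
n=4: L (options 2(W), 3(W) are all W)
n=5: W (go to 4, an L position)
n=6: W (go to 4, an L position)
n=7: L (sole option 6(W) is W)
n=8: W (go to 4, an L position)
n=9: L (options 3(W), 6(W), 8(W) are all W)
n=10: W (go to 9, an L position)
n=11: L (sole option 10(W) is W)
n=12: W (go to 4, an L position)
n=13: L (sole option 12(W) is W)
n=14: W (go to 7, an L position)
n=15: L (options 5(W), 10(W), 12(W), 14(W) are all W)
n=16: W (go to 15, an L position)
n=17: L (sole option 16(W) is W)
n=18: W (go to 9, an L position)
n=19: L (sole option 18(W) is W)
n=20: W (go to 15, an L position)
n=21: W (go to 7, an L position)
n=22: W (go to 11, an L position)
n=23: L (sole option 22(W) is W)
n=24: W (go to 23, an L position)
n=25: L (options 20(W), 24(W) are all W)
n=26: W (go to 13, an L position)
n=27: W (go to 9, an L position)
n=28: L (options 14(W), 21(W), 24(W), 26(W), 27(W) are all W)
n=29: W (go to 28, an L position)
n=30: W (go to 15, an L position)
n=31: L (sole option 30(W) is W)
n=32: W (go to 28, an L position)
n=33: W (go to 11, an L position)
n=34: W (go to 17, an L position)
The losing starting values of n are exactly the entries labelled L in this table (14 of them).

0, 1, 4, 7, 9, 11, 13, 15, 17, 19, 23, 25, 28, 31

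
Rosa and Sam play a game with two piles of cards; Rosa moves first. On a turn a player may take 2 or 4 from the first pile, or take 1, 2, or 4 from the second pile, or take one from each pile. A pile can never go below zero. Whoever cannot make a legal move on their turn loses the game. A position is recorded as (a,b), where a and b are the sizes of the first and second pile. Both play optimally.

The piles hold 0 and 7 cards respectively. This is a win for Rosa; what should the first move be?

Move to (0,6).

Compute win/loss labels from the base case upward. A position with no move is L. Any other position is W if it can reach an L in one move, else L.
No move ever increases a pile, so every position that can arise here has a ≤ 0 and b ≤ 7; it is enough to label the cells with 0 ≤ a ≤ 0 and 0 ≤ b ≤ 7.
Every move lowers a or b (never raises either), so fill the grid row by row in increasing a, and left to right within a row: each cell's successors are then already labelled.
      b=0  b=1  b=2  b=3  b=4  b=5  b=6  b=7
a=0:    L    W    W    L    W    W    L    W
Cells with no legal move (terminal, hence L): (0,0).
The remaining L cells, each justified by listing all of its moves:
(0,3): L (options (0,2)(W), (0,1)(W) are all W)
(0,6): L (options (0,5)(W), (0,4)(W), (0,2)(W) are all W)
Every other cell has at least one move into one of the L cells above, so it is W.
From (0,7), the L positions reachable in one move are: (0,6), (0,3). Any move reaching one of these is winning.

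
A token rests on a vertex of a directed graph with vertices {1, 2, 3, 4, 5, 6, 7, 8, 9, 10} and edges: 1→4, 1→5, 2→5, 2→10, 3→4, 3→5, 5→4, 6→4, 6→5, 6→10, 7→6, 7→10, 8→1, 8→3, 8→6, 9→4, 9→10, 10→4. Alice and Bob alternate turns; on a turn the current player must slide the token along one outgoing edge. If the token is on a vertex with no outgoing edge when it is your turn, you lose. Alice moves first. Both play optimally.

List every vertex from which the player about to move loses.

Label each position W (a win for the player to move) or L (a loss). A position with no legal move is L; any other position is W exactly when some move reaches an L, and L when every move reaches a W.
Every edge goes from a vertex to one that appears earlier in the order 4, 5, 10, 6, 1, 2, 9, 3, 8, 7, so processing vertices in that order labels each vertex after all of its successors.
4: no outgoing edge → L
5: →4(L), so W
10: →4(L), so W
6: →4(L), so W
1: →4(L), so W
2: →10(W), 5(W) — all W, so L
9: →4(L), so W
3: →4(L), so W
8: →3(W), 1(W), 6(W) — all W, so L
7: →6(W), 10(W) — all W, so L
The losing starting vertices are exactly the entries labelled L in this table (4 of them).

2, 4, 7, 8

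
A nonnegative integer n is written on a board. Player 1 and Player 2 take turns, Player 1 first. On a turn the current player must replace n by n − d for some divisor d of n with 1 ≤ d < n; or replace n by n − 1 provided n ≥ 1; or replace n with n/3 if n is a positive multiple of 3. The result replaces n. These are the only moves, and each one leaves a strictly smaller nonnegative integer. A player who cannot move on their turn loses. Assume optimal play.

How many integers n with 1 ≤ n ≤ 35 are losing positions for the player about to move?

13

Compute win/loss labels from the base case upward. A position with no move is L. Any other position is W if it can reach an L in one move, else L.
n=0: no move → L
n=1: reaches L-position 0 → W
n=2: only reaches 1(W), which is W → L
n=3: reaches L-position 2 → W
n=4: reaches L-position 2 → W
n=5: only reaches 4(W), which is W → L
n=6: reaches L-position 2 → W
n=7: only reaches 6(W), which is W → L
n=8: reaches L-position 7 → W
n=9: only reaches 3(W), 6(W), 8(W), all W → L
n=10: reaches L-position 5 → W
n=11: only reaches 10(W), which is W → L
n=12: reaches L-position 9 → W
n=13: only reaches 12(W), which is W → L
n=14: reaches L-position 7 → W
n=15: reaches L-position 5 → W
n=16: only reaches 8(W), 12(W), 14(W), 15(W), all W → L
n=17: reaches L-position 16 → W
n=18: reaches L-position 9 → W
n=19: only reaches 18(W), which is W → L
n=20: reaches L-position 16 → W
n=21: reaches L-position 7 → W
n=22: reaches L-position 11 → W
n=23: only reaches 22(W), which is W → L
n=24: reaches L-position 16 → W
n=25: only reaches 20(W), 24(W), all W → L
n=26: reaches L-position 13 → W
n=27: reaches L-position 9 → W
n=28: only reaches 14(W), 21(W), 24(W), 26(W), 27(W), all W → L
n=29: reaches L-position 28 → W
n=30: reaches L-position 25 → W
n=31: only reaches 30(W), which is W → L
n=32: reaches L-position 16 → W
n=33: reaches L-position 11 → W
n=34: only reaches 17(W), 32(W), 33(W), all W → L
n=35: reaches L-position 28 → W
L entries with 1 ≤ n ≤ 35 (n=0 is outside the asked range and is not counted): n = 2, 5, 7, 9, 11, 13, 16, 19, 23, 25, 28, 31, 34; that makes 13.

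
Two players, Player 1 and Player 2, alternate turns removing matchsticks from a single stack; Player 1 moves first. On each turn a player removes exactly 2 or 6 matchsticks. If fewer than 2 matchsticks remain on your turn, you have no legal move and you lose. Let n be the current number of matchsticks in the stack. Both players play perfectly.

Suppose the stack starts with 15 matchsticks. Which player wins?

Use the standard recursion: the mover loses at a terminal position; elsewhere, the mover wins exactly when some move hands the opponent an L position.
n=0: no move → L
n=1: no move → L
n=2: W (go to 0, an L position)
n=3: W (go to 1, an L position)
n=4: L (sole option 2(W) is W)
n=5: L (sole option 3(W) is W)
n=6: W (go to 4, an L position)
n=7: W (go to 5, an L position)
n=8: L (options 6(W), 2(W) are all W)
n=9: L (options 7(W), 3(W) are all W)
n=10: W (go to 8, an L position)
n=11: W (go to 9, an L position)
n=12: L (options 10(W), 6(W) are all W)
n=13: L (options 11(W), 7(W) are all W)
n=14: W (go to 12, an L position)
n=15: W (go to 13, an L position)
The starting position 15 is W: Player 1 should remove 2, leaving 13, handing over an L position.

Player 1 wins.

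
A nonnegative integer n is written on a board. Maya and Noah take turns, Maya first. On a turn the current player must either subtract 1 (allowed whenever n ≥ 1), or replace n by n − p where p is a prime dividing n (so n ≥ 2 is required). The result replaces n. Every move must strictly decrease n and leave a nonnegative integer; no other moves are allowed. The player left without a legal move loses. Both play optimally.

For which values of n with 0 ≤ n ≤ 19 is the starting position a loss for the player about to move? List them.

Label each position W (a win for the player to move) or L (a loss). A position with no legal move is L; any other position is W exactly when some move reaches an L, and L when every move reaches a W.
n=0: no move → L
n=1: reaches L-position 0 → W
n=2: reaches L-position 0 → W
n=3: reaches L-position 0 → W
n=4: only reaches 2(W), 3(W), all W → L
n=5: reaches L-position 0 → W
n=6: reaches L-position 4 → W
n=7: reaches L-position 0 → W
n=8: only reaches 6(W), 7(W), all W → L
n=9: reaches L-position 8 → W
n=10: reaches L-position 8 → W
n=11: reaches L-position 0 → W
n=12: only reaches 9(W), 10(W), 11(W), all W → L
n=13: reaches L-position 0 → W
n=14: reaches L-position 12 → W
n=15: reaches L-position 12 → W
n=16: only reaches 14(W), 15(W), all W → L
n=17: reaches L-position 0 → W
n=18: reaches L-position 16 → W
n=19: reaches L-position 0 → W
The losing starting values of n are exactly the entries labelled L in this table (5 of them).

0, 4, 8, 12, 16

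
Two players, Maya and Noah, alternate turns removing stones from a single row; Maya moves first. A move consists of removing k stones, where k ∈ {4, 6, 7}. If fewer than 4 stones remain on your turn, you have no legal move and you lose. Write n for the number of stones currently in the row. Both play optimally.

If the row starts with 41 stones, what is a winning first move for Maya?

Positions with no move are L. A position that does have a move is losing for the player to move precisely when every available move leads to a winning position for the opponent. Fill in the labels:
n=0: no move → L
n=1: no move → L
n=2: no move → L
n=3: no move → L
n=4: W (go to 0, an L position)
n=5: W (go to 1, an L position)
n=6: W (go to 2, an L position)
n=7: W (go to 3, an L position)
n=8: W (go to 2, an L position)
n=9: W (go to 3, an L position)
n=10: W (go to 3, an L position)
n=11: L (options 7(W), 5(W), 4(W) are all W)
n=12: L (options 8(W), 6(W), 5(W) are all W)
n=13: L (options 9(W), 7(W), 6(W) are all W)
n=14: L (options 10(W), 8(W), 7(W) are all W)
n=15: W (go to 11, an L position)
n=16: W (go to 12, an L position)
n=17: W (go to 13, an L position)
n=18: W (go to 14, an L position)
n=19: W (go to 13, an L position)
n=20: W (go to 14, an L position)
n=21: W (go to 14, an L position)
n=22: L (options 18(W), 16(W), 15(W) are all W)
n=23: L (options 19(W), 17(W), 16(W) are all W)
n=24: L (options 20(W), 18(W), 17(W) are all W)
n=25: L (options 21(W), 19(W), 18(W) are all W)
n=26: W (go to 22, an L position)
n=27: W (go to 23, an L position)
n=28: W (go to 24, an L position)
n=29: W (go to 25, an L position)
n=30: W (go to 24, an L position)
n=31: W (go to 25, an L position)
n=32: W (go to 25, an L position)
n=33: L (options 29(W), 27(W), 26(W) are all W)
n=34: L (options 30(W), 28(W), 27(W) are all W)
n=35: L (options 31(W), 29(W), 28(W) are all W)
n=36: L (options 32(W), 30(W), 29(W) are all W)
n=37: W (go to 33, an L position)
n=38: W (go to 34, an L position)
n=39: W (go to 35, an L position)
n=40: W (go to 36, an L position)
n=41: W (go to 35, an L position)
From 41, the L positions reachable in one move are: 35, 34. Any move reaching one of these is winning.

Remove 6, leaving 35.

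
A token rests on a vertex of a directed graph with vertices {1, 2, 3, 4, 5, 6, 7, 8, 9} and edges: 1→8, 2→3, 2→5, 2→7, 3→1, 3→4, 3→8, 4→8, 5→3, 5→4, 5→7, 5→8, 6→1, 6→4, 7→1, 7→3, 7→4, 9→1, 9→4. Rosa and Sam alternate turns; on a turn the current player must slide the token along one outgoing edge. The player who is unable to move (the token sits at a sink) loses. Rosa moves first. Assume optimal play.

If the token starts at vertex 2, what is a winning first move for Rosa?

Use the standard recursion: the mover loses at a terminal position; elsewhere, the mover wins exactly when some move hands the opponent an L position.
Every edge goes from a vertex to one that appears earlier in the order 8, 1, 4, 3, 7, 5, 6, 9, 2, so processing vertices in that order labels each vertex after all of its successors.
8: no outgoing edge → L
1: →8(L), so W
4: →8(L), so W
3: →8(L), so W
7: →3(W), 4(W), 1(W) — all W, so L
5: →7(L), so W
6: →4(W), 1(W) — all W, so L
9: →4(W), 1(W) — all W, so L
2: →7(L), so W
From 2, the L positions reachable in one move are: 7.

Move to 7.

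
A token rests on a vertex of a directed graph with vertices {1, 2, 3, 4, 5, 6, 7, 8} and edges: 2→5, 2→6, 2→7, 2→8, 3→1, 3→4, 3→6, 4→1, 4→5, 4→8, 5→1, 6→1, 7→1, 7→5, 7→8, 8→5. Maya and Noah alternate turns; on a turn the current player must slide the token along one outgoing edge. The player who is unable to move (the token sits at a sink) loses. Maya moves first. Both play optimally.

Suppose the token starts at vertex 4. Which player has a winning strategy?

Maya wins.

Compute win/loss labels from the base case upward. A position with no move is L. Any other position is W if it can reach an L in one move, else L.
Every edge goes from a vertex to one that appears earlier in the order 1, 5, 8, 4, 7, 6, 2, 3, so processing vertices in that order labels each vertex after all of its successors.
1: no outgoing edge → L
5: can move to 1, which is L ⇒ W
8: the only move is to 5(W), a W ⇒ L
4: can move to 8, which is L ⇒ W
7: can move to 8, which is L ⇒ W
6: can move to 1, which is L ⇒ W
2: can move to 8, which is L ⇒ W
3: can move to 1, which is L ⇒ W
From 4 Maya can move to 8, reaching an L position.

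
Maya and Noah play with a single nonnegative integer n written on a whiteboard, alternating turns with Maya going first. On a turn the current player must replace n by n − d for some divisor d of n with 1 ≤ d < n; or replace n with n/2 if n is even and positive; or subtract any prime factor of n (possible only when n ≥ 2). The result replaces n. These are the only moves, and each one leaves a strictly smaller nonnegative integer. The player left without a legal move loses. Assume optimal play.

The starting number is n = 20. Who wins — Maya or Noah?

Noah wins.

Classify positions by backward induction: terminal positions (no move available) are L. From any other position, the mover wins iff some move reaches an L.
n=0: no move → L
n=1: no move → L
n=2: reaches L-position 0 → W
n=3: reaches L-position 0 → W
n=4: only reaches 2(W), 3(W), all W → L
n=5: reaches L-position 0 → W
n=6: reaches L-position 4 → W
n=7: reaches L-position 0 → W
n=8: reaches L-position 4 → W
n=9: only reaches 6(W), 8(W), all W → L
n=10: reaches L-position 9 → W
n=11: reaches L-position 0 → W
n=12: reaches L-position 9 → W
n=13: reaches L-position 0 → W
n=14: only reaches 7(W), 12(W), 13(W), all W → L
n=15: reaches L-position 14 → W
n=16: reaches L-position 14 → W
n=17: reaches L-position 0 → W
n=18: reaches L-position 9 → W
n=19: reaches L-position 0 → W
n=20: only reaches 10(W), 15(W), 16(W), 18(W), 19(W), all W → L
Every move from 20 reaches a W position, so the mover loses.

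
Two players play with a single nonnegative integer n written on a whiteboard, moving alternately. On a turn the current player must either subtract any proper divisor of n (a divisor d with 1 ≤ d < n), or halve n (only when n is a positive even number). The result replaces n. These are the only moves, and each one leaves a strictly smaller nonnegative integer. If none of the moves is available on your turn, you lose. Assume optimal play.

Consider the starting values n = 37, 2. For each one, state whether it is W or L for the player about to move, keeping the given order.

37: L, 2: W

Compute win/loss labels from the base case upward. A position with no move is L. Any other position is W if it can reach an L in one move, else L.
n=0: no move → L
n=1: no move → L
n=2: →1(L), so W
n=3: →2(W) only, which is W, so L
n=4: →3(L), so W
n=5: →4(W) only, which is W, so L
n=6: →3(L), so W
n=7: →6(W) only, which is W, so L
n=8: →7(L), so W
n=9: →6(W), 8(W) — all W, so L
n=10: →5(L), so W
n=11: →10(W) only, which is W, so L
n=12: →9(L), so W
n=13: →12(W) only, which is W, so L
n=14: →7(L), so W
n=15: →10(W), 12(W), 14(W) — all W, so L
n=16: →15(L), so W
n=17: →16(W) only, which is W, so L
n=18: →9(L), so W
n=19: →18(W) only, which is W, so L
n=20: →15(L), so W
n=21: →14(W), 18(W), 20(W) — all W, so L
n=22: →11(L), so W
n=23: →22(W) only, which is W, so L
n=24: →21(L), so W
n=25: →20(W), 24(W) — all W, so L
n=26: →13(L), so W
n=27: →18(W), 24(W), 26(W) — all W, so L
n=28: →21(L), so W
n=29: →28(W) only, which is W, so L
n=30: →15(L), so W
n=31: →30(W) only, which is W, so L
n=32: →31(L), so W
n=33: →22(W), 30(W), 32(W) — all W, so L
n=34: →17(L), so W
n=35: →28(W), 30(W), 34(W) — all W, so L
n=36: →27(L), so W
n=37: →36(W) only, which is W, so L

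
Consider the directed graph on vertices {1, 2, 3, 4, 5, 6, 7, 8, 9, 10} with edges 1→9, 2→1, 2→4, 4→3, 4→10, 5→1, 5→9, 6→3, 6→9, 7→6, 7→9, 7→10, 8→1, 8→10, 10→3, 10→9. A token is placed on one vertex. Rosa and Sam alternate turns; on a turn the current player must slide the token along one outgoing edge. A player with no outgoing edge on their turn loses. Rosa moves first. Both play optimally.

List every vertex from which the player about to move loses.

Classify positions by backward induction: terminal positions (no move available) are L. From any other position, the mover wins iff some move reaches an L.
Every edge goes from a vertex to one that appears earlier in the order 9, 3, 10, 4, 1, 6, 2, 5, 7, 8, so processing vertices in that order labels each vertex after all of its successors.
9: no outgoing edge → L
3: no outgoing edge → L
10: W (go to 3, an L position)
4: W (go to 3, an L position)
1: W (go to 9, an L position)
6: W (go to 3, an L position)
2: L (options 1(W), 4(W) are all W)
5: W (go to 9, an L position)
7: W (go to 9, an L position)
8: L (options 1(W), 10(W) are all W)
Reading off the rows marked L gives the requested list; there are 4 such vertices.

2, 3, 8, 9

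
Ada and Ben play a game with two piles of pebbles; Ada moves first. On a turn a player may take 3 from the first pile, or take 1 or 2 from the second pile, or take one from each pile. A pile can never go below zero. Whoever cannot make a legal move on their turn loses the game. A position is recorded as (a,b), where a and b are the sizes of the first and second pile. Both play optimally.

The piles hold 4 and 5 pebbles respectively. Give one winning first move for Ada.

Positions with no move are L. A position that does have a move is losing for the player to move precisely when every available move leads to a winning position for the opponent. Fill in the labels:
No move ever increases a pile, so every position that can arise here has a ≤ 4 and b ≤ 5; it is enough to label the cells with 0 ≤ a ≤ 4 and 0 ≤ b ≤ 5.
Every move lowers a or b (never raises either), so fill the grid row by row in increasing a, and left to right within a row: each cell's successors are then already labelled.
      b=0  b=1  b=2  b=3  b=4  b=5
a=0:    L    W    W    L    W    W
a=1:    L    W    W    L    W    W
a=2:    L    W    W    L    W    W
a=3:    W    W    L    W    W    L
a=4:    W    L    W    W    L    W
Cells with no legal move (terminal, hence L): (0,0), (1,0), (2,0).
The remaining L cells, each justified by listing all of its moves:
(0,3): only reaches (0,2)(W), (0,1)(W), all W → L
(1,3): only reaches (1,2)(W), (1,1)(W), (0,2)(W), all W → L
(2,3): only reaches (2,2)(W), (2,1)(W), (1,2)(W), all W → L
(3,2): only reaches (0,2)(W), (3,1)(W), (3,0)(W), (2,1)(W), all W → L
(3,5): only reaches (0,5)(W), (3,4)(W), (3,3)(W), (2,4)(W), all W → L
(4,1): only reaches (1,1)(W), (4,0)(W), (3,0)(W), all W → L
(4,4): only reaches (1,4)(W), (4,3)(W), (4,2)(W), (3,3)(W), all W → L
Every other cell has at least one move into one of the L cells above, so it is W.
From (4,5), the L positions reachable in one move are: (4,4).

Move to (4,4).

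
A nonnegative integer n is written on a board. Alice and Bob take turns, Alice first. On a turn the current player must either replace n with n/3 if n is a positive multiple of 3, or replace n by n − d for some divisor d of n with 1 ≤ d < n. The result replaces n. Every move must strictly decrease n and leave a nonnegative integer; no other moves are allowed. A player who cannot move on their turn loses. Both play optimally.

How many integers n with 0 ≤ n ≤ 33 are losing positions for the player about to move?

14

Build the W/L table. Terminal = L. A non-terminal position is W if it has a move to some L; otherwise it is L.
n=0: no move → L
n=1: no move → L
n=2: can move to 1, which is L ⇒ W
n=3: can move to 1, which is L ⇒ W
n=4: moves to 2(W), 3(W); every one is W ⇒ L
n=5: can move to 4, which is L ⇒ W
n=6: can move to 4, which is L ⇒ W
n=7: the only move is to 6(W), a W ⇒ L
n=8: can move to 4, which is L ⇒ W
n=9: moves to 3(W), 6(W), 8(W); every one is W ⇒ L
n=10: can move to 9, which is L ⇒ W
n=11: the only move is to 10(W), a W ⇒ L
n=12: can move to 4, which is L ⇒ W
n=13: the only move is to 12(W), a W ⇒ L
n=14: can move to 7, which is L ⇒ W
n=15: moves to 5(W), 10(W), 12(W), 14(W); every one is W ⇒ L
n=16: can move to 15, which is L ⇒ W
n=17: the only move is to 16(W), a W ⇒ L
n=18: can move to 9, which is L ⇒ W
n=19: the only move is to 18(W), a W ⇒ L
n=20: can move to 15, which is L ⇒ W
n=21: can move to 7, which is L ⇒ W
n=22: can move to 11, which is L ⇒ W
n=23: the only move is to 22(W), a W ⇒ L
n=24: can move to 23, which is L ⇒ W
n=25: moves to 20(W), 24(W); every one is W ⇒ L
n=26: can move to 13, which is L ⇒ W
n=27: can move to 9, which is L ⇒ W
n=28: moves to 14(W), 21(W), 24(W), 26(W), 27(W); every one is W ⇒ L
n=29: can move to 28, which is L ⇒ W
n=30: can move to 15, which is L ⇒ W
n=31: the only move is to 30(W), a W ⇒ L
n=32: can move to 28, which is L ⇒ W
n=33: can move to 11, which is L ⇒ W
L entries with 0 ≤ n ≤ 33: n = 0, 1, 4, 7, 9, 11, 13, 15, 17, 19, 23, 25, 28, 31; that makes 14.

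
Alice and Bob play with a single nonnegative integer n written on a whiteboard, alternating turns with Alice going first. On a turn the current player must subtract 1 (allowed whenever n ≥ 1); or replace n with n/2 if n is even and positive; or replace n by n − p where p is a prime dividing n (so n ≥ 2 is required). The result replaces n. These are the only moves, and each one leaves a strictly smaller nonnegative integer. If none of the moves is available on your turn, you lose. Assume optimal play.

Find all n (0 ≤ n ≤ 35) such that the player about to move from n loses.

Compute win/loss labels from the base case upward. A position with no move is L. Any other position is W if it can reach an L in one move, else L.
n=0: no move → L
n=1: →0(L), so W
n=2: →0(L), so W
n=3: →0(L), so W
n=4: →2(W), 3(W) — all W, so L
n=5: →0(L), so W
n=6: →4(L), so W
n=7: →0(L), so W
n=8: →4(L), so W
n=9: →6(W), 8(W) — all W, so L
n=10: →9(L), so W
n=11: →0(L), so W
n=12: →9(L), so W
n=13: →0(L), so W
n=14: →7(W), 12(W), 13(W) — all W, so L
n=15: →14(L), so W
n=16: →14(L), so W
n=17: →0(L), so W
n=18: →9(L), so W
n=19: →0(L), so W
n=20: →10(W), 15(W), 18(W), 19(W) — all W, so L
n=21: →14(L), so W
n=22: →20(L), so W
n=23: →0(L), so W
n=24: →12(W), 21(W), 22(W), 23(W) — all W, so L
n=25: →20(L), so W
n=26: →24(L), so W
n=27: →24(L), so W
n=28: →14(L), so W
n=29: →0(L), so W
n=30: →15(W), 25(W), 27(W), 28(W), 29(W) — all W, so L
n=31: →0(L), so W
n=32: →30(L), so W
n=33: →30(L), so W
n=34: →17(W), 32(W), 33(W) — all W, so L
n=35: →30(L), so W
Reading off the rows marked L gives the requested list; there are 8 such values of n.

0, 4, 9, 14, 20, 24, 30, 34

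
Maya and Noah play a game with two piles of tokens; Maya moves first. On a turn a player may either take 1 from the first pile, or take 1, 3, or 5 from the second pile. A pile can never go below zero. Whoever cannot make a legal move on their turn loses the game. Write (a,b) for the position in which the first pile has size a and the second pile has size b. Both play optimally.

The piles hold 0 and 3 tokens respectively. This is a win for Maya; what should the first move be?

Work bottom-up. With no move the player to move loses. Otherwise the position is W if at least one move leads to an L position for the opponent, and L if every move leads to a W.
No move ever increases a pile, so every position that can arise here has a ≤ 0 and b ≤ 3; it is enough to label the cells with 0 ≤ a ≤ 0 and 0 ≤ b ≤ 3.
Every move lowers a or b (never raises either), so fill the grid row by row in increasing a, and left to right within a row: each cell's successors are then already labelled.
      b=0  b=1  b=2  b=3
a=0:    L    W    L    W
Cells with no legal move (terminal, hence L): (0,0).
The remaining L cells, each justified by listing all of its moves:
(0,2): the only move is to (0,1)(W), a W ⇒ L
Every other cell has at least one move into one of the L cells above, so it is W.
From (0,3), the L positions reachable in one move are: (0,2), (0,0). Any move reaching one of these is winning.

Move to (0,2).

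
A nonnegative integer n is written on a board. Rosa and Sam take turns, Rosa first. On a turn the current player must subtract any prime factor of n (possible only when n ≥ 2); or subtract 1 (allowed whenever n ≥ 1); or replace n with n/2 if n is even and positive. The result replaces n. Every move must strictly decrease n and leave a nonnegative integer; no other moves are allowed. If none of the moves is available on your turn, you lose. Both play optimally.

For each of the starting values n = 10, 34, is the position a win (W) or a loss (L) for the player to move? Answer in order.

Use the standard recursion: the mover loses at a terminal position; elsewhere, the mover wins exactly when some move hands the opponent an L position.
n=0: no move → L
n=1: W (go to 0, an L position)
n=2: W (go to 0, an L position)
n=3: W (go to 0, an L position)
n=4: L (options 2(W), 3(W) are all W)
n=5: W (go to 0, an L position)
n=6: W (go to 4, an L position)
n=7: W (go to 0, an L position)
n=8: W (go to 4, an L position)
n=9: L (options 6(W), 8(W) are all W)
n=10: W (go to 9, an L position)
n=11: W (go to 0, an L position)
n=12: W (go to 9, an L position)
n=13: W (go to 0, an L position)
n=14: L (options 7(W), 12(W), 13(W) are all W)
n=15: W (go to 14, an L position)
n=16: W (go to 14, an L position)
n=17: W (go to 0, an L position)
n=18: W (go to 9, an L position)
n=19: W (go to 0, an L position)
n=20: L (options 10(W), 15(W), 18(W), 19(W) are all W)
n=21: W (go to 14, an L position)
n=22: W (go to 20, an L position)
n=23: W (go to 0, an L position)
n=24: L (options 12(W), 21(W), 22(W), 23(W) are all W)
n=25: W (go to 20, an L position)
n=26: W (go to 24, an L position)
n=27: W (go to 24, an L position)
n=28: W (go to 14, an L position)
n=29: W (go to 0, an L position)
n=30: L (options 15(W), 25(W), 27(W), 28(W), 29(W) are all W)
n=31: W (go to 0, an L position)
n=32: W (go to 30, an L position)
n=33: W (go to 30, an L position)
n=34: L (options 17(W), 32(W), 33(W) are all W)

10: W, 34: L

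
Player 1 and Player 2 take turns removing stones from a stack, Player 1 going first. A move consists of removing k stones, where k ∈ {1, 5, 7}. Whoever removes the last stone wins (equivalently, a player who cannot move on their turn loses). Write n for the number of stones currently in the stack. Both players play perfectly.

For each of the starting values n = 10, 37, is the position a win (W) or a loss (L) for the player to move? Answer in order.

Label each position W (a win for the player to move) or L (a loss). A position with no legal move is L; any other position is W exactly when some move reaches an L, and L when every move reaches a W.
n=0: no move → L
n=1: can move to 0, which is L ⇒ W
n=2: the only move is to 1(W), a W ⇒ L
n=3: can move to 2, which is L ⇒ W
n=4: the only move is to 3(W), a W ⇒ L
n=5: can move to 4, which is L ⇒ W
n=6: moves to 5(W), 1(W); every one is W ⇒ L
n=7: can move to 6, which is L ⇒ W
n=8: moves to 7(W), 3(W), 1(W); every one is W ⇒ L
n=9: can move to 8, which is L ⇒ W
n=10: moves to 9(W), 5(W), 3(W); every one is W ⇒ L
n=11: can move to 10, which is L ⇒ W
n=12: moves to 11(W), 7(W), 5(W); every one is W ⇒ L
n=13: can move to 12, which is L ⇒ W
n=14: moves to 13(W), 9(W), 7(W); every one is W ⇒ L
n=15: can move to 14, which is L ⇒ W
n=16: moves to 15(W), 11(W), 9(W); every one is W ⇒ L
n=17: can move to 16, which is L ⇒ W
n=18: moves to 17(W), 13(W), 11(W); every one is W ⇒ L
n=19: can move to 18, which is L ⇒ W
n=20: moves to 19(W), 15(W), 13(W); every one is W ⇒ L
n=21: can move to 20, which is L ⇒ W
n=22: moves to 21(W), 17(W), 15(W); every one is W ⇒ L
n=23: can move to 22, which is L ⇒ W
n=24: moves to 23(W), 19(W), 17(W); every one is W ⇒ L
n=25: can move to 24, which is L ⇒ W
n=26: moves to 25(W), 21(W), 19(W); every one is W ⇒ L
n=27: can move to 26, which is L ⇒ W
n=28: moves to 27(W), 23(W), 21(W); every one is W ⇒ L
n=29: can move to 28, which is L ⇒ W
n=30: moves to 29(W), 25(W), 23(W); every one is W ⇒ L
n=31: can move to 30, which is L ⇒ W
n=32: moves to 31(W), 27(W), 25(W); every one is W ⇒ L
n=33: can move to 32, which is L ⇒ W
n=34: moves to 33(W), 29(W), 27(W); every one is W ⇒ L
n=35: can move to 34, which is L ⇒ W
n=36: moves to 35(W), 31(W), 29(W); every one is W ⇒ L
n=37: can move to 36, which is L ⇒ W

10: L, 37: W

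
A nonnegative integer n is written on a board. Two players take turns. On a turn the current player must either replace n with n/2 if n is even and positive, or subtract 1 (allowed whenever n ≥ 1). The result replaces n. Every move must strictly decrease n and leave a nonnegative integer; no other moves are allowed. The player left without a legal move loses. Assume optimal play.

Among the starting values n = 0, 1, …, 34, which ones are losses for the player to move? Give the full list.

0, 2, 5, 7, 9, 11, 13, 15, 17, 19, 21, 23, 25, 27, 29, 31, 33

Build the W/L table. Terminal = L. A non-terminal position is W if it has a move to some L; otherwise it is L.
n=0: no move → L
n=1: W (go to 0, an L position)
n=2: L (sole option 1(W) is W)
n=3: W (go to 2, an L position)
n=4: W (go to 2, an L position)
n=5: L (sole option 4(W) is W)
n=6: W (go to 5, an L position)
n=7: L (sole option 6(W) is W)
n=8: W (go to 7, an L position)
n=9: L (sole option 8(W) is W)
n=10: W (go to 5, an L position)
n=11: L (sole option 10(W) is W)
n=12: W (go to 11, an L position)
n=13: L (sole option 12(W) is W)
n=14: W (go to 7, an L position)
n=15: L (sole option 14(W) is W)
n=16: W (go to 15, an L position)
n=17: L (sole option 16(W) is W)
n=18: W (go to 9, an L position)
n=19: L (sole option 18(W) is W)
n=20: W (go to 19, an L position)
n=21: L (sole option 20(W) is W)
n=22: W (go to 11, an L position)
n=23: L (sole option 22(W) is W)
n=24: W (go to 23, an L position)
n=25: L (sole option 24(W) is W)
n=26: W (go to 13, an L position)
n=27: L (sole option 26(W) is W)
n=28: W (go to 27, an L position)
n=29: L (sole option 28(W) is W)
n=30: W (go to 15, an L position)
n=31: L (sole option 30(W) is W)
n=32: W (go to 31, an L position)
n=33: L (sole option 32(W) is W)
n=34: W (go to 17, an L position)
Reading off the rows marked L gives the requested list; there are 17 such values of n.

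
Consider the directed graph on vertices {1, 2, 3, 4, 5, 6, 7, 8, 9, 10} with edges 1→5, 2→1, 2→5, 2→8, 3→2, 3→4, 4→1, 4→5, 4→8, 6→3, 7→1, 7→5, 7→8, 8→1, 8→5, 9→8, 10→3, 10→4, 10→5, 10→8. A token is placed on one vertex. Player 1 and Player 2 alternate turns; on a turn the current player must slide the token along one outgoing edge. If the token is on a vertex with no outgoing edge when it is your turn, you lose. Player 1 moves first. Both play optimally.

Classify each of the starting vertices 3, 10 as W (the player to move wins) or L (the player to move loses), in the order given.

Positions with no move are L. A position that does have a move is losing for the player to move precisely when every available move leads to a winning position for the opponent. Fill in the labels:
Every edge goes from a vertex to one that appears earlier in the order 5, 1, 8, 2, 4, 3, 10, 6, 7, 9, so processing vertices in that order labels each vertex after all of its successors.
5: no outgoing edge → L
1: W (go to 5, an L position)
8: W (go to 5, an L position)
2: W (go to 5, an L position)
4: W (go to 5, an L position)
3: L (options 4(W), 2(W) are all W)
10: W (go to 3, an L position)
6: W (go to 3, an L position)
7: W (go to 5, an L position)
9: L (sole option 8(W) is W)

3: L, 10: W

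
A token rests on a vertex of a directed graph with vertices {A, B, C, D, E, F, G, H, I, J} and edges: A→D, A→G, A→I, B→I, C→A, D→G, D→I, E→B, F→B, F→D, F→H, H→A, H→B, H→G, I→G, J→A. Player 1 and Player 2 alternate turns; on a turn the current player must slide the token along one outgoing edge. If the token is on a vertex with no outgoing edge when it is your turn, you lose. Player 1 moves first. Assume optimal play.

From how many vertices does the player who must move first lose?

4

Compute win/loss labels from the base case upward. A position with no move is L. Any other position is W if it can reach an L in one move, else L.
Every edge goes from a vertex to one that appears earlier in the order G, I, D, B, A, E, H, J, F, C, so processing vertices in that order labels each vertex after all of its successors.
G: no outgoing edge → L
I: can move to G, which is L ⇒ W
D: can move to G, which is L ⇒ W
B: the only move is to I(W), a W ⇒ L
A: can move to G, which is L ⇒ W
E: can move to B, which is L ⇒ W
H: can move to B, which is L ⇒ W
J: the only move is to A(W), a W ⇒ L
F: can move to B, which is L ⇒ W
C: the only move is to A(W), a W ⇒ L
The L vertices are B, C, G, J; that is 4 in all.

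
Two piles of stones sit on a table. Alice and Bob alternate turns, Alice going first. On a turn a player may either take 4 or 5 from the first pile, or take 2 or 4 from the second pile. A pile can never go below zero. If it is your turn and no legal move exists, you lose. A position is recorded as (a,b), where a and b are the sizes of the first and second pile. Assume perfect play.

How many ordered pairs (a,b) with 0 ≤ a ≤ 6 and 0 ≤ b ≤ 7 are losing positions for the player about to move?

22

Work bottom-up. With no move the player to move loses. Otherwise the position is W if at least one move leads to an L position for the opponent, and L if every move leads to a W.
Every move lowers a or b (never raises either), so fill the grid row by row in increasing a, and left to right within a row: each cell's successors are then already labelled.
      b=0  b=1  b=2  b=3  b=4  b=5  b=6  b=7
a=0:    L    L    W    W    W    W    L    L
a=1:    L    L    W    W    W    W    L    L
a=2:    L    L    W    W    W    W    L    L
a=3:    L    L    W    W    W    W    L    L
a=4:    W    W    L    L    W    W    W    W
a=5:    W    W    L    L    W    W    W    W
a=6:    W    W    L    L    W    W    W    W
Cells with no legal move (terminal, hence L): (0,0), (0,1), (1,0), (1,1), (2,0), (2,1), (3,0), (3,1).
The remaining L cells, each justified by listing all of its moves:
(0,6): →(0,4)(W), (0,2)(W) — all W, so L
(0,7): →(0,5)(W), (0,3)(W) — all W, so L
(1,6): →(1,4)(W), (1,2)(W) — all W, so L
(1,7): →(1,5)(W), (1,3)(W) — all W, so L
(2,6): →(2,4)(W), (2,2)(W) — all W, so L
(2,7): →(2,5)(W), (2,3)(W) — all W, so L
(3,6): →(3,4)(W), (3,2)(W) — all W, so L
(3,7): →(3,5)(W), (3,3)(W) — all W, so L
(4,2): →(0,2)(W), (4,0)(W) — all W, so L
(4,3): →(0,3)(W), (4,1)(W) — all W, so L
(5,2): →(1,2)(W), (0,2)(W), (5,0)(W) — all W, so L
(5,3): →(1,3)(W), (0,3)(W), (5,1)(W) — all W, so L
(6,2): →(2,2)(W), (1,2)(W), (6,0)(W) — all W, so L
(6,3): →(2,3)(W), (1,3)(W), (6,1)(W) — all W, so L
Every other cell has at least one move into one of the L cells above, so it is W.
L cells per row: a=0: 4, a=1: 4, a=2: 4, a=3: 4, a=4: 2, a=5: 2, a=6: 2; total 22.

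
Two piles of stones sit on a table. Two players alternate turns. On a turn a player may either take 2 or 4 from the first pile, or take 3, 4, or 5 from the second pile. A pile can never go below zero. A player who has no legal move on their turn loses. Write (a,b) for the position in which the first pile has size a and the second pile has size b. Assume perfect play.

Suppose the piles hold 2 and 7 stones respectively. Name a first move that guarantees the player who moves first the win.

Move to (2,4).

Use the standard recursion: the mover loses at a terminal position; elsewhere, the mover wins exactly when some move hands the opponent an L position.
No move ever increases a pile, so every position that can arise here has a ≤ 2 and b ≤ 7; it is enough to label the cells with 0 ≤ a ≤ 2 and 0 ≤ b ≤ 7.
Every move lowers a or b (never raises either), so fill the grid row by row in increasing a, and left to right within a row: each cell's successors are then already labelled.
      b=0  b=1  b=2  b=3  b=4  b=5  b=6  b=7
a=0:    L    L    L    W    W    W    W    W
a=1:    L    L    L    W    W    W    W    W
a=2:    W    W    W    L    L    L    W    W
Cells with no legal move (terminal, hence L): (0,0), (0,1), (0,2), (1,0), (1,1), (1,2).
The remaining L cells, each justified by listing all of its moves:
(2,3): L (options (0,3)(W), (2,0)(W) are all W)
(2,4): L (options (0,4)(W), (2,1)(W), (2,0)(W) are all W)
(2,5): L (options (0,5)(W), (2,2)(W), (2,1)(W), (2,0)(W) are all W)
Every other cell has at least one move into one of the L cells above, so it is W.
From (2,7), the L positions reachable in one move are: (2,4), (2,3). Any move reaching one of these is winning.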